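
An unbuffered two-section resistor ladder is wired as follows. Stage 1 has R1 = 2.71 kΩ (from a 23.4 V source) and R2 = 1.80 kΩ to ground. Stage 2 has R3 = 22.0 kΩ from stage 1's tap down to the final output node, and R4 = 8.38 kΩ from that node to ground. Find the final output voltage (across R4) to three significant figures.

Stage 2 presents R3+R4 = 30.38 kΩ as a load on stage 1's tap.
Stage 1's lower leg becomes R2‖(R3+R4) = 1.699 kΩ, so V_mid = 23.4 × 1.699/4.409 = 9.018 V.
Stage 2 is itself unloaded: V_out = V_mid × R4/(R3+R4) = 9.018 × 8.38/30.38 = 2.49 V.

V_out ≈ 2.49 V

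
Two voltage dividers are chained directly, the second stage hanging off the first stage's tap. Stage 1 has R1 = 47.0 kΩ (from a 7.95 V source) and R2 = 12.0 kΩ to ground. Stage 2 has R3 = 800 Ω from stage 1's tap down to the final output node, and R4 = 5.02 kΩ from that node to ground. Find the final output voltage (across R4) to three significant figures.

Stage 2 presents R3+R4 = 5820 Ω as a load on stage 1's tap.
Stage 1's lower leg becomes R2‖(R3+R4) = 3919 Ω, so V_mid = 7.95 × 3919/50920 = 0.6119 V.
Stage 2 is itself unloaded: V_out = V_mid × R4/(R3+R4) = 0.6119 × 5020/5820 = 0.528 V.

V_out ≈ 0.528 V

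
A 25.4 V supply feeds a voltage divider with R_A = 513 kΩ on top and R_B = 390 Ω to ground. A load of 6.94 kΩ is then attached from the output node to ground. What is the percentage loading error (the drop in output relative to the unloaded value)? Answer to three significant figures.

5.32 %

The divider's output (Thévenin) resistance is R_A‖R_B = 389.7 Ω.
Fractional drop under load = R_th/(R_th + R_L) = 389.7 / (389.7 + 6940) = 0.05317.
So the output falls by 5.32 %.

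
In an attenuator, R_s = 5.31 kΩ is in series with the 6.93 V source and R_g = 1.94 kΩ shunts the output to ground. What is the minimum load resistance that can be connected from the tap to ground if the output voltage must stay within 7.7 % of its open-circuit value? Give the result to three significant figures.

Output resistance R_th = R_s‖R_g = (5.31 × 1.94)/7.250 = 1.421 kΩ.
The fractional drop is R_th/(R_th + R_L); requiring this ≤ 0.0770 gives R_L ≥ R_th(1/0.0770 − 1) = 1.421 × 11.99 = 17.0 kΩ.

R_L(min) ≈ 17.0 kΩ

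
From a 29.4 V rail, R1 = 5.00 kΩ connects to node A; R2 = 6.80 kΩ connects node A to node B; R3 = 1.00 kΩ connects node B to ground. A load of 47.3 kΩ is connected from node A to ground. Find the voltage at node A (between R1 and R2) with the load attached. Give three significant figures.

Below node A the series string R2+R3 = 7.800 kΩ sits in parallel with the 47.3 kΩ load: 6.696 kΩ.
V_A = 29.4 × 6.696/(5.00 + 6.696) = 16.8 V.

V ≈ 16.8 V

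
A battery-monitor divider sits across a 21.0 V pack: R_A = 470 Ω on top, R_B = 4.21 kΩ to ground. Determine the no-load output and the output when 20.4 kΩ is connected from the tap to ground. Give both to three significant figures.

Open-circuit: V = 21.0 × 4210/(470 + 4210) = 18.9 V.
With the load, R_B becomes R_B‖R_L = 3490 Ω, so V = 21.0 × 3490/3960 = 18.5 V.

Unloaded: 18.9 V; loaded: 18.5 V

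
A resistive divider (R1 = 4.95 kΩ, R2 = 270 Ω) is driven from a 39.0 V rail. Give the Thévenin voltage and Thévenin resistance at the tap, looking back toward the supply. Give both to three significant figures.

V_th = 2.02 V, R_th = 256 Ω

V_th is the open-circuit tap voltage: 39.0 × 270/(4950 + 270) = 2.02 V.
With the supply zeroed, R1 and R2 appear in parallel from the tap: R_th = R1‖R2 = (4950 × 270)/5220 = 256 Ω.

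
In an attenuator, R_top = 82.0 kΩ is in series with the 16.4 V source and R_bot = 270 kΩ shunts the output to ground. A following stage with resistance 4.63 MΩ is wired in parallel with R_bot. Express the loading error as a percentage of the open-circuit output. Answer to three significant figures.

1.34 %

The divider's output (Thévenin) resistance is R_top‖R_bot = 62.90 kΩ.
Fractional drop under load = R_th/(R_th + R_L) = 62.90 / (62.90 + 4630) = 0.01340.
So the output falls by 1.34 %.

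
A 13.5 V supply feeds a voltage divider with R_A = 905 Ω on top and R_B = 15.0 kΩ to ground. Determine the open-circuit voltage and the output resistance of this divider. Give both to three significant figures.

V_th is the open-circuit tap voltage: 13.5 × 15000/(905 + 15000) = 12.7 V.
With the supply zeroed, R_A and R_B appear in parallel from the tap: R_th = R_A‖R_B = (905 × 15000)/15900 = 854 Ω.

V_th = 12.7 V, R_th = 854 Ω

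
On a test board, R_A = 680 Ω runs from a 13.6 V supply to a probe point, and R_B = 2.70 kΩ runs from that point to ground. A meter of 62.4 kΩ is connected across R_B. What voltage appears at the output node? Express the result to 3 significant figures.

The load sits in parallel with R_B: R_B‖R_L = (2700 × 62400) / (2700 + 62400) = 2588 Ω.
V_out = 13.6 × 2588 / (680 + 2588) = 13.6 × 2588/3268 = 10.8 V.

V_out ≈ 10.8 V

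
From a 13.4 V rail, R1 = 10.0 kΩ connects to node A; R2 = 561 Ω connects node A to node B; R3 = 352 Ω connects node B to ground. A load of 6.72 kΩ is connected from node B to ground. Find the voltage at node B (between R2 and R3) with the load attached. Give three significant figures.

V ≈ 0.411 V

At node B, R3 is in parallel with the load: R3‖R_L = 334.5 Ω.
Below node A the resistance is R2 + (R3‖R_L) = 895.5 Ω, so V_A = 13.4 × 895.5/10900 = 1.101 V.
Then V_B = V_A × (R3‖R_L)/(R2 + R3‖R_L) = 1.101 × 334.5/895.5 = 0.411 V.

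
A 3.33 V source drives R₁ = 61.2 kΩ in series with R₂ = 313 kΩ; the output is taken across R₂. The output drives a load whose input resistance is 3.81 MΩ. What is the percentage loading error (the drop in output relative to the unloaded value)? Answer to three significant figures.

The divider's output (Thévenin) resistance is R₁‖R₂ = 51.19 kΩ.
Fractional drop under load = R_th/(R_th + R_L) = 51.19 / (51.19 + 3810) = 0.01326.
So the output falls by 1.33 %.

1.33 %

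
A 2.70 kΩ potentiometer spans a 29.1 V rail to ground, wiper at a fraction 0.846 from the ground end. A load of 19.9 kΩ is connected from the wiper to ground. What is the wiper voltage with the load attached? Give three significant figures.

V ≈ 24.2 V

The wiper splits the pot into (1−α)R = 415.8 Ω above and αR = 2284 Ω below.
Lower section ‖ load = 2049 Ω.
V_wiper = 29.1 × 2049/(415.8 + 2049) = 24.2 V.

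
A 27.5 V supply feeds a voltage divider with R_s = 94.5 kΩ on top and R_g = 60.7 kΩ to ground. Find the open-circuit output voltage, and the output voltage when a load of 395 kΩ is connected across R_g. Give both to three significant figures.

Unloaded: 10.8 V; loaded: 9.84 V

Open-circuit: V = 27.5 × 60.7/(94.5 + 60.7) = 10.8 V.
With the load, R_g becomes R_g‖R_L = 52.61 kΩ, so V = 27.5 × 52.61/147.1 = 9.84 V.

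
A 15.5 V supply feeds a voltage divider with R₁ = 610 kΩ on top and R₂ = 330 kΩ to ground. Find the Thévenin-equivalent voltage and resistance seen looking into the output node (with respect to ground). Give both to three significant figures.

V_th is the open-circuit tap voltage: 15.5 × 330/(610 + 330) = 5.44 V.
With the supply zeroed, R₁ and R₂ appear in parallel from the tap: R_th = R₁‖R₂ = (610 × 330)/940.0 = 214 kΩ.

V_th = 5.44 V, R_th = 214 kΩ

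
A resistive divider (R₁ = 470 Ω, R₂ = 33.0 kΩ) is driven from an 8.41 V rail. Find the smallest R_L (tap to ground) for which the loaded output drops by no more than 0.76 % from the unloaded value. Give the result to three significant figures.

R_L(min) ≈ 60.5 kΩ

Output resistance R_th = R₁‖R₂ = (470 × 33000)/33470 = 463.4 Ω.
The fractional drop is R_th/(R_th + R_L); requiring this ≤ 0.00760 gives R_L ≥ R_th(1/0.00760 − 1) = 463.4 × 130.6 = 60.5 kΩ.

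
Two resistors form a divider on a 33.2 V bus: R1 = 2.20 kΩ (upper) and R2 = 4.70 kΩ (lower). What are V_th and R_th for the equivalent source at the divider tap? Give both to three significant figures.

V_th = 22.6 V, R_th = 1.50 kΩ

V_th is the open-circuit tap voltage: 33.2 × 4.70/(2.20 + 4.70) = 22.6 V.
With the supply zeroed, R1 and R2 appear in parallel from the tap: R_th = R1‖R2 = (2.20 × 4.70)/6.900 = 1.50 kΩ.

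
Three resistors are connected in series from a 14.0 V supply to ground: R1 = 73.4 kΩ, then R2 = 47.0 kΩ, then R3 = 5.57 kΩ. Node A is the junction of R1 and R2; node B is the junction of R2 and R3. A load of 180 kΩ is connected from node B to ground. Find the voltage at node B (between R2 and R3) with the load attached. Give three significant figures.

At node B, R3 is in parallel with the load: R3‖R_L = 5.403 kΩ.
Below node A the resistance is R2 + (R3‖R_L) = 52.40 kΩ, so V_A = 14.0 × 52.40/125.8 = 5.832 V.
Then V_B = V_A × (R3‖R_L)/(R2 + R3‖R_L) = 5.832 × 5.403/52.40 = 0.601 V.

V ≈ 0.601 V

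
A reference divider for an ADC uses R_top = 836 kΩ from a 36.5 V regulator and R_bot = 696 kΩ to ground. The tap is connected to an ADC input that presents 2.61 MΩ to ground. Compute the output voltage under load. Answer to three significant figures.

The load sits in parallel with R_bot: R_bot‖R_L = (696 × 2610) / (696 + 2610) = 549.5 kΩ.
V_out = 36.5 × 549.5 / (836 + 549.5) = 36.5 × 549.5/1385 = 14.5 V.

V_out ≈ 14.5 V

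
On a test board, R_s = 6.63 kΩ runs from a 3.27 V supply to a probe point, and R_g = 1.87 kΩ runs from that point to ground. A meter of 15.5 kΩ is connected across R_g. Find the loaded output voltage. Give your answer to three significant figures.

The load sits in parallel with R_g: R_g‖R_L = (1.87 × 15.5) / (1.87 + 15.5) = 1.669 kΩ.
V_out = 3.27 × 1.669 / (6.63 + 1.669) = 3.27 × 1.669/8.299 = 0.658 V.

V_out ≈ 0.658 V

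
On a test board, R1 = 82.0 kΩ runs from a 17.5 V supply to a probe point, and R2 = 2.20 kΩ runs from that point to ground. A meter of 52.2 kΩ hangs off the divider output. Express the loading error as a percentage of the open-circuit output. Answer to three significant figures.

The divider's output (Thévenin) resistance is R1‖R2 = 2.143 kΩ.
Fractional drop under load = R_th/(R_th + R_L) = 2.143 / (2.143 + 52.2) = 0.03943.
So the output falls by 3.94 %.

3.94 %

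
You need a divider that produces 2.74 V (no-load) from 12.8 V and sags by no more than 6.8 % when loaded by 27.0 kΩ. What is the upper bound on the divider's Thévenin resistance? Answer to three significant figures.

R_th ≤ 1.97 kΩ

Loading drop = R_th/(R_th + R_L) ≤ 0.0680, so R_th ≤ R_L · ε/(1−ε) = 27.0 kΩ × 0.0680/0.9320 = 1.97 kΩ.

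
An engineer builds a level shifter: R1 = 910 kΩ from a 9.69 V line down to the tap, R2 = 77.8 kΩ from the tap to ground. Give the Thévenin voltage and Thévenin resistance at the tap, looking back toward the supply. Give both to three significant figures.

V_th = 0.763 V, R_th = 71.7 kΩ

V_th is the open-circuit tap voltage: 9.69 × 77.8/(910 + 77.8) = 0.763 V.
With the supply zeroed, R1 and R2 appear in parallel from the tap: R_th = R1‖R2 = (910 × 77.8)/987.8 = 71.7 kΩ.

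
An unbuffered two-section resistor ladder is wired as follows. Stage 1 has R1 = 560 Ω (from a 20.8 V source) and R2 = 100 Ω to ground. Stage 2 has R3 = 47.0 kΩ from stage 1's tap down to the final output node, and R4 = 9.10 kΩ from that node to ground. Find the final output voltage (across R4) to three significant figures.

Stage 2 presents R3+R4 = 56100 Ω as a load on stage 1's tap.
Stage 1's lower leg becomes R2‖(R3+R4) = 99.82 Ω, so V_mid = 20.8 × 99.82/659.8 = 3.147 V.
Stage 2 is itself unloaded: V_out = V_mid × R4/(R3+R4) = 3.147 × 9100/56100 = 0.510 V.

V_out ≈ 0.510 V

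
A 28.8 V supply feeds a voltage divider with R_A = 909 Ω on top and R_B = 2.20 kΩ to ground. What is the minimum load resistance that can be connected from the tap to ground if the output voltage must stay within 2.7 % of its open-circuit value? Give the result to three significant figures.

R_L(min) ≈ 23.2 kΩ

Output resistance R_th = R_A‖R_B = (909 × 2200)/3109 = 643.2 Ω.
The fractional drop is R_th/(R_th + R_L); requiring this ≤ 0.0270 gives R_L ≥ R_th(1/0.0270 − 1) = 643.2 × 36.04 = 23.2 kΩ.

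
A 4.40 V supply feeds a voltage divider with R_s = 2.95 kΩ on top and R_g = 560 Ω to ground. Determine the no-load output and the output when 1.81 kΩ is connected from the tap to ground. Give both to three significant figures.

Open-circuit: V = 4.40 × 560/(2950 + 560) = 0.702 V.
With the load, R_g becomes R_g‖R_L = 427.7 Ω, so V = 4.40 × 427.7/3378 = 0.557 V.

Unloaded: 0.702 V; loaded: 0.557 V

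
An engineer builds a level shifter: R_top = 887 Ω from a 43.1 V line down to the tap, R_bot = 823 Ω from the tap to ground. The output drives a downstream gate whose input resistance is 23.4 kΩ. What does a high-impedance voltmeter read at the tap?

The load sits in parallel with R_bot: R_bot‖R_L = (823 × 23400) / (823 + 23400) = 795.0 Ω.
V_out = 43.1 × 795.0 / (887 + 795.0) = 43.1 × 795.0/1682 = 20.4 V.
(Unloaded it would have been 20.7 V.)

V_out ≈ 20.4 V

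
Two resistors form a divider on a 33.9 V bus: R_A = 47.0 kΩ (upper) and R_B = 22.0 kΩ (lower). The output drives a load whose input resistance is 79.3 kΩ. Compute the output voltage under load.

The load sits in parallel with R_B: R_B‖R_L = (22.0 × 79.3) / (22.0 + 79.3) = 17.22 kΩ.
V_out = 33.9 × 17.22 / (47.0 + 17.22) = 33.9 × 17.22/64.22 = 9.09 V.
(Unloaded it would have been 10.8 V.)

V_out ≈ 9.09 V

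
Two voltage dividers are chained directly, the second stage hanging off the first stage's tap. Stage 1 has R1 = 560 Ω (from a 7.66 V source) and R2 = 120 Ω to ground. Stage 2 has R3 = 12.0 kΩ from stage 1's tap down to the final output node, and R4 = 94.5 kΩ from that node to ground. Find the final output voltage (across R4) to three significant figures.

V_out ≈ 1.20 V

Stage 2 presents R3+R4 = 106500 Ω as a load on stage 1's tap.
Stage 1's lower leg becomes R2‖(R3+R4) = 119.9 Ω, so V_mid = 7.66 × 119.9/679.9 = 1.351 V.
Stage 2 is itself unloaded: V_out = V_mid × R4/(R3+R4) = 1.351 × 94500/106500 = 1.20 V.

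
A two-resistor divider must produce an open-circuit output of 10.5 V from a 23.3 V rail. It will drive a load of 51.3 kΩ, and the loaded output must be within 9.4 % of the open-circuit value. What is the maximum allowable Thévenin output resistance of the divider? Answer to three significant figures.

R_th ≤ 5.32 kΩ

Loading drop = R_th/(R_th + R_L) ≤ 0.0940, so R_th ≤ R_L · ε/(1−ε) = 51.3 kΩ × 0.0940/0.9060 = 5.32 kΩ.
(Any R1, R2 with R2/(R1+R2) = 0.451 and R1‖R2 ≤ 5.32 kΩ will meet the spec.)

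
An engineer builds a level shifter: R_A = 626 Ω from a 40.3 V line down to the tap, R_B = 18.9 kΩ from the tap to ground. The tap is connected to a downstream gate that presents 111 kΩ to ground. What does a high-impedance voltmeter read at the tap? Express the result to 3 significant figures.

The load sits in parallel with R_B: R_B‖R_L = (18900 × 111000) / (18900 + 111000) = 16150 Ω.
V_out = 40.3 × 16150 / (626 + 16150) = 40.3 × 16150/16780 = 38.8 V.

V_out ≈ 38.8 V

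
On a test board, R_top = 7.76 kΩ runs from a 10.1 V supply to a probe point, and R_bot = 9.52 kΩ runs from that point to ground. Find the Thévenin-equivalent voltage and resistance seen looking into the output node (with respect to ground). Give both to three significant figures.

V_th = 5.56 V, R_th = 4.28 kΩ

V_th is the open-circuit tap voltage: 10.1 × 9.52/(7.76 + 9.52) = 5.56 V.
With the supply zeroed, R_top and R_bot appear in parallel from the tap: R_th = R_top‖R_bot = (7.76 × 9.52)/17.28 = 4.28 kΩ.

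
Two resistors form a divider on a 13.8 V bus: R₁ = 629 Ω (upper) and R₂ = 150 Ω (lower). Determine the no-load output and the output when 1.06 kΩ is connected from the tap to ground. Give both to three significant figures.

Open-circuit: V = 13.8 × 150/(629 + 150) = 2.66 V.
With the load, R₂ becomes R₂‖R_L = 131.4 Ω, so V = 13.8 × 131.4/760.4 = 2.38 V.

Unloaded: 2.66 V; loaded: 2.38 V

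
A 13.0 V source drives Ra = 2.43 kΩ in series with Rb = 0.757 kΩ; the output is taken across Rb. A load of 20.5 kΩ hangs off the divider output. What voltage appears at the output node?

V_out ≈ 3.00 V

The load sits in parallel with Rb: Rb‖R_L = (757 × 20500) / (757 + 20500) = 730.0 Ω.
V_out = 13.0 × 730.0 / (2430 + 730.0) = 13.0 × 730.0/3160 = 3.00 V.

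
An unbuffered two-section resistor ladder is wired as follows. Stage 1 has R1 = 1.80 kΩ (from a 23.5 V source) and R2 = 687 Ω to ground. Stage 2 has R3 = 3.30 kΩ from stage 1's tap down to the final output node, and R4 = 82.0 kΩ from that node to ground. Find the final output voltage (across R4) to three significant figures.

Stage 2 presents R3+R4 = 85300 Ω as a load on stage 1's tap.
Stage 1's lower leg becomes R2‖(R3+R4) = 681.5 Ω, so V_mid = 23.5 × 681.5/2482 = 6.454 V.
Stage 2 is itself unloaded: V_out = V_mid × R4/(R3+R4) = 6.454 × 82000/85300 = 6.20 V.

V_out ≈ 6.20 V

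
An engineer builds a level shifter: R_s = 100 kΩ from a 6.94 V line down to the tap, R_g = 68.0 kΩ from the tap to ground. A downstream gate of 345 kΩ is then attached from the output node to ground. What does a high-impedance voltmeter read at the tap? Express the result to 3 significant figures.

V_out ≈ 2.51 V

The load sits in parallel with R_g: R_g‖R_L = (68.0 × 345) / (68.0 + 345) = 56.80 kΩ.
V_out = 6.94 × 56.80 / (100 + 56.80) = 6.94 × 56.80/156.8 = 2.51 V.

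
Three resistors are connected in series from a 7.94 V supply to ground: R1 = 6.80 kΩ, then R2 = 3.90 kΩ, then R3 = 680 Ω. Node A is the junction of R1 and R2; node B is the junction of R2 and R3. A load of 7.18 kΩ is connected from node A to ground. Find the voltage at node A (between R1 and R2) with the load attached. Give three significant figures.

V ≈ 2.31 V

Below node A the series string R2+R3 = 4580 Ω sits in parallel with the 7180 Ω load: 2796 Ω.
V_A = 7.94 × 2796/(6800 + 2796) = 2.31 V.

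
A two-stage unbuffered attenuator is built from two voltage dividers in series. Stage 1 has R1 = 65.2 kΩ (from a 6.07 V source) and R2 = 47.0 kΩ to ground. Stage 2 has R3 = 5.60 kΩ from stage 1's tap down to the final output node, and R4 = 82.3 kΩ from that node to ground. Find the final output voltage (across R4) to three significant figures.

Stage 2 presents R3+R4 = 87.90 kΩ as a load on stage 1's tap.
Stage 1's lower leg becomes R2‖(R3+R4) = 30.62 kΩ, so V_mid = 6.07 × 30.62/95.82 = 1.940 V.
Stage 2 is itself unloaded: V_out = V_mid × R4/(R3+R4) = 1.940 × 82.3/87.90 = 1.82 V.

V_out ≈ 1.82 V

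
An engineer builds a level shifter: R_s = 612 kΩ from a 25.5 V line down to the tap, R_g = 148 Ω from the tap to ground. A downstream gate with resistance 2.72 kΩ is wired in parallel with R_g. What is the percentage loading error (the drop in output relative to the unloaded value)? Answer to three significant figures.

The divider's output (Thévenin) resistance is R_s‖R_g = 148.0 Ω.
Fractional drop under load = R_th/(R_th + R_L) = 148.0 / (148.0 + 2720) = 0.05159.
So the output falls by 5.16 %.

5.16 %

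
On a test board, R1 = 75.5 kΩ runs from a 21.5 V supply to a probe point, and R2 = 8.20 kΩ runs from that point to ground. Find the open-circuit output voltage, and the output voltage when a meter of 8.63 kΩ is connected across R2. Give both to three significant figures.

Open-circuit: V = 21.5 × 8.20/(75.5 + 8.20) = 2.11 V.
With the load, R2 becomes R2‖R_L = 4.205 kΩ, so V = 21.5 × 4.205/79.70 = 1.13 V.

Unloaded: 2.11 V; loaded: 1.13 V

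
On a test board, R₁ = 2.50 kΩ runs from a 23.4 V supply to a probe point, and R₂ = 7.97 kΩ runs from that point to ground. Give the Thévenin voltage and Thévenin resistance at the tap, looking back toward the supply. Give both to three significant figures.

V_th is the open-circuit tap voltage: 23.4 × 7.97/(2.50 + 7.97) = 17.8 V.
With the supply zeroed, R₁ and R₂ appear in parallel from the tap: R_th = R₁‖R₂ = (2.50 × 7.97)/10.47 = 1.90 kΩ.

V_th = 17.8 V, R_th = 1.90 kΩ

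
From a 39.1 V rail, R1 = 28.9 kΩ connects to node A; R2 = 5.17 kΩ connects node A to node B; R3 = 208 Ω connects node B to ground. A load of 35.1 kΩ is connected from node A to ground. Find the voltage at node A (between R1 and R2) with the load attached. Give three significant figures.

V ≈ 5.43 V

Below node A the series string R2+R3 = 5378 Ω sits in parallel with the 35100 Ω load: 4663 Ω.
V_A = 39.1 × 4663/(28900 + 4663) = 5.43 V.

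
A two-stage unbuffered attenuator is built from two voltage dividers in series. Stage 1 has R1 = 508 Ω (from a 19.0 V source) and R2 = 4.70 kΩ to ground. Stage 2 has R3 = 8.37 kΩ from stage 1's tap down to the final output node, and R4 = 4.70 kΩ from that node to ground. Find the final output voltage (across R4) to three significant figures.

V_out ≈ 5.96 V

Stage 2 presents R3+R4 = 13070 Ω as a load on stage 1's tap.
Stage 1's lower leg becomes R2‖(R3+R4) = 3457 Ω, so V_mid = 19.0 × 3457/3965 = 16.57 V.
Stage 2 is itself unloaded: V_out = V_mid × R4/(R3+R4) = 16.57 × 4700/13070 = 5.96 V.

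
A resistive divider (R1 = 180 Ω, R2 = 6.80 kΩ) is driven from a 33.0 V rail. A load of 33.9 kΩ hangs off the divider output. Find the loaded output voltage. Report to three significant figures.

V_out ≈ 32.0 V

The load sits in parallel with R2: R2‖R_L = (6800 × 33900) / (6800 + 33900) = 5664 Ω.
V_out = 33.0 × 5664 / (180 + 5664) = 33.0 × 5664/5844 = 32.0 V.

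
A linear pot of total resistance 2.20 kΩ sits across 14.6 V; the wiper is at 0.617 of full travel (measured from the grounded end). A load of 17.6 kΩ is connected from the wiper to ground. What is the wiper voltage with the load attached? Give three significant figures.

The wiper splits the pot into (1−α)R = 842.6 Ω above and αR = 1357 Ω below.
Lower section ‖ load = 1260 Ω.
V_wiper = 14.6 × 1260/(842.6 + 1260) = 8.75 V.

V ≈ 8.75 V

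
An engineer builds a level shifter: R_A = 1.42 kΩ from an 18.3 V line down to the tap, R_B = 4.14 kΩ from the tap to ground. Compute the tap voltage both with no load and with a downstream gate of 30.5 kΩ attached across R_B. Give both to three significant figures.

Open-circuit: V = 18.3 × 4.14/(1.42 + 4.14) = 13.6 V.
With the load, R_B becomes R_B‖R_L = 3.645 kΩ, so V = 18.3 × 3.645/5.065 = 13.2 V.

Unloaded: 13.6 V; loaded: 13.2 V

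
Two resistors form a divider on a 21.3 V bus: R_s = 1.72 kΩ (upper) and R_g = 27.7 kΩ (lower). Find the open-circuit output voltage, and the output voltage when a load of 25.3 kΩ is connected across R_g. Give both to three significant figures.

Open-circuit: V = 21.3 × 27.7/(1.72 + 27.7) = 20.1 V.
With the load, R_g becomes R_g‖R_L = 13.22 kΩ, so V = 21.3 × 13.22/14.94 = 18.8 V.

Unloaded: 20.1 V; loaded: 18.8 V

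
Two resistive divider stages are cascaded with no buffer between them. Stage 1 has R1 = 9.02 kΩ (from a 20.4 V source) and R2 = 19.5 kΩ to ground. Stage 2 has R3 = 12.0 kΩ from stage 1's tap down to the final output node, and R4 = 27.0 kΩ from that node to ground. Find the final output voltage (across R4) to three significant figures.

V_out ≈ 8.34 V

Stage 2 presents R3+R4 = 39.00 kΩ as a load on stage 1's tap.
Stage 1's lower leg becomes R2‖(R3+R4) = 13.00 kΩ, so V_mid = 20.4 × 13.00/22.02 = 12.04 V.
Stage 2 is itself unloaded: V_out = V_mid × R4/(R3+R4) = 12.04 × 27.0/39.00 = 8.34 V.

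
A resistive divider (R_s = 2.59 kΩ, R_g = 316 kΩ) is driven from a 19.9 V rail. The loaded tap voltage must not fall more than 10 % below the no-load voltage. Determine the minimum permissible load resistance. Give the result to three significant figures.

R_L(min) ≈ 23.1 kΩ

Output resistance R_th = R_s‖R_g = (2.59 × 316)/318.6 = 2.569 kΩ.
The fractional drop is R_th/(R_th + R_L); requiring this ≤ 0.100 gives R_L ≥ R_th(1/0.100 − 1) = 2.569 × 9.000 = 23.1 kΩ.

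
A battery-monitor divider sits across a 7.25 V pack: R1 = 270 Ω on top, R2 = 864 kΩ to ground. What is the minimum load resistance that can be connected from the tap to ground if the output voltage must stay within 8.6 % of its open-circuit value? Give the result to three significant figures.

Output resistance R_th = R1‖R2 = (270 × 864000)/864300 = 269.9 Ω.
The fractional drop is R_th/(R_th + R_L); requiring this ≤ 0.0860 gives R_L ≥ R_th(1/0.0860 − 1) = 269.9 × 10.63 = 2.87 kΩ.

R_L(min) ≈ 2.87 kΩ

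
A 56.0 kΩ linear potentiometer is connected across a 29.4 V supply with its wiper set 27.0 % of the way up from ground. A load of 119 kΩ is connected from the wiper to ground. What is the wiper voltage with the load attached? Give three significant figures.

V ≈ 7.26 V

The wiper splits the pot into (1−α)R = 40.88 kΩ above and αR = 15.12 kΩ below.
Lower section ‖ load = 13.42 kΩ.
V_wiper = 29.4 × 13.42/(40.88 + 13.42) = 7.26 V.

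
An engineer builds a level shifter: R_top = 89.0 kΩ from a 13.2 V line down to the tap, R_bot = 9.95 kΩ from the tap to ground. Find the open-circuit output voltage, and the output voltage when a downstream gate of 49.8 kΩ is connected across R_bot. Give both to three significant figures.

Open-circuit: V = 13.2 × 9.95/(89.0 + 9.95) = 1.33 V.
With the load, R_bot becomes R_bot‖R_L = 8.293 kΩ, so V = 13.2 × 8.293/97.29 = 1.13 V.

Unloaded: 1.33 V; loaded: 1.13 V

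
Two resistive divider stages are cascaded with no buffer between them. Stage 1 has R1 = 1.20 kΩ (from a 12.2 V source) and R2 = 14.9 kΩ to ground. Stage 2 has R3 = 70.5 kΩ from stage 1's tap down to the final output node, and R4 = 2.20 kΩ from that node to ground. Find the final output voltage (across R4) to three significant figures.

Stage 2 presents R3+R4 = 72.70 kΩ as a load on stage 1's tap.
Stage 1's lower leg becomes R2‖(R3+R4) = 12.37 kΩ, so V_mid = 12.2 × 12.37/13.57 = 11.12 V.
Stage 2 is itself unloaded: V_out = V_mid × R4/(R3+R4) = 11.12 × 2.20/72.70 = 0.337 V.

V_out ≈ 0.337 V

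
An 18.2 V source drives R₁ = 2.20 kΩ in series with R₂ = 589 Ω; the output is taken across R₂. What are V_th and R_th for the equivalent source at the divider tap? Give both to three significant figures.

V_th = 3.84 V, R_th = 465 Ω

V_th is the open-circuit tap voltage: 18.2 × 589/(2200 + 589) = 3.84 V.
With the supply zeroed, R₁ and R₂ appear in parallel from the tap: R_th = R₁‖R₂ = (2200 × 589)/2789 = 465 Ω.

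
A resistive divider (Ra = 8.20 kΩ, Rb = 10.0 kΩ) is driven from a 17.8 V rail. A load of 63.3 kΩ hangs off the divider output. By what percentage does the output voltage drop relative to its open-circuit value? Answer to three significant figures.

6.64 %

The divider's output (Thévenin) resistance is Ra‖Rb = 4.505 kΩ.
Fractional drop under load = R_th/(R_th + R_L) = 4.505 / (4.505 + 63.3) = 0.06645.
So the output falls by 6.64 %.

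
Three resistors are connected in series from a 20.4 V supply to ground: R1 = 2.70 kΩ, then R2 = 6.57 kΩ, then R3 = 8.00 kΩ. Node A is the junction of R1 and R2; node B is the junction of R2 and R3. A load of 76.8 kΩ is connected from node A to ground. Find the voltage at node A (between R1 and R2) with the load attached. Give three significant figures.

V ≈ 16.7 V

Below node A the series string R2+R3 = 14.57 kΩ sits in parallel with the 76.8 kΩ load: 12.25 kΩ.
V_A = 20.4 × 12.25/(2.70 + 12.25) = 16.7 V.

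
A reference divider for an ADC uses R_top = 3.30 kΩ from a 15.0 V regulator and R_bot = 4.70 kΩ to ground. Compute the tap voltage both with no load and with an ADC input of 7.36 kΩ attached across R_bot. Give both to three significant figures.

Open-circuit: V = 15.0 × 4.70/(3.30 + 4.70) = 8.81 V.
With the load, R_bot becomes R_bot‖R_L = 2.868 kΩ, so V = 15.0 × 2.868/6.168 = 6.98 V.

Unloaded: 8.81 V; loaded: 6.98 V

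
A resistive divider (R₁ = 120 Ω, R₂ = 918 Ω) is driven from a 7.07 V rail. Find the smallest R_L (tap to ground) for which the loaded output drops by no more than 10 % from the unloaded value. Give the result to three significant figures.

R_L(min) ≈ 955 Ω

Output resistance R_th = R₁‖R₂ = (120 × 918)/1038 = 106.1 Ω.
The fractional drop is R_th/(R_th + R_L); requiring this ≤ 0.100 gives R_L ≥ R_th(1/0.100 − 1) = 106.1 × 9.000 = 955 Ω.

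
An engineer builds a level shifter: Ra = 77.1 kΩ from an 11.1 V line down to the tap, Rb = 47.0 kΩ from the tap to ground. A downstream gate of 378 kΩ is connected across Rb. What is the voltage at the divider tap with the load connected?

V_out ≈ 3.90 V

The load sits in parallel with Rb: Rb‖R_L = (47.0 × 378) / (47.0 + 378) = 41.80 kΩ.
V_out = 11.1 × 41.80 / (77.1 + 41.80) = 11.1 × 41.80/118.9 = 3.90 V.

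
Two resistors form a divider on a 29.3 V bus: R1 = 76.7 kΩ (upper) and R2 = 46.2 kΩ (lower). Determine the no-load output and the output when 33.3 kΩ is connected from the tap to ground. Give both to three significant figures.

Unloaded: 11.0 V; loaded: 5.90 V

Open-circuit: V = 29.3 × 46.2/(76.7 + 46.2) = 11.0 V.
With the load, R2 becomes R2‖R_L = 19.35 kΩ, so V = 29.3 × 19.35/96.05 = 5.90 V.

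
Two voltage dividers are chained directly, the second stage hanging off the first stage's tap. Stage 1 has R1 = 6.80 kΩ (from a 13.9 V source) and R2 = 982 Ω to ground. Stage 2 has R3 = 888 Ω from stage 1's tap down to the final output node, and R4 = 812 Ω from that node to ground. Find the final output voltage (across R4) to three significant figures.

Stage 2 presents R3+R4 = 1700 Ω as a load on stage 1's tap.
Stage 1's lower leg becomes R2‖(R3+R4) = 622.4 Ω, so V_mid = 13.9 × 622.4/7422 = 1.166 V.
Stage 2 is itself unloaded: V_out = V_mid × R4/(R3+R4) = 1.166 × 812/1700 = 0.557 V.

V_out ≈ 0.557 V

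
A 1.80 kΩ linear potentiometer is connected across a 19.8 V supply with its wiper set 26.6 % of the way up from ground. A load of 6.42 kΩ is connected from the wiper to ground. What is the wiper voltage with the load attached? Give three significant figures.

V ≈ 4.99 V

The wiper splits the pot into (1−α)R = 1321 Ω above and αR = 478.8 Ω below.
Lower section ‖ load = 445.6 Ω.
V_wiper = 19.8 × 445.6/(1321 + 445.6) = 4.99 V.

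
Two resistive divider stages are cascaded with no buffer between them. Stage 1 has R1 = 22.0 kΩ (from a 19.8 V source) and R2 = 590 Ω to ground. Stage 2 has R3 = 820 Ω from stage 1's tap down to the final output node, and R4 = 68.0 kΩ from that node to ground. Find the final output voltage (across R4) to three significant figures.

Stage 2 presents R3+R4 = 68820 Ω as a load on stage 1's tap.
Stage 1's lower leg becomes R2‖(R3+R4) = 585.0 Ω, so V_mid = 19.8 × 585.0/22580 = 0.5128 V.
Stage 2 is itself unloaded: V_out = V_mid × R4/(R3+R4) = 0.5128 × 68000/68820 = 0.507 V.

V_out ≈ 0.507 V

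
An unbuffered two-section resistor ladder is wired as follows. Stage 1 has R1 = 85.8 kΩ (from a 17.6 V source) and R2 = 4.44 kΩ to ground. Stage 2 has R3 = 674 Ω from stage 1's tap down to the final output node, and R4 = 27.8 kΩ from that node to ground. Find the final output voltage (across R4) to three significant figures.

V_out ≈ 0.736 V

Stage 2 presents R3+R4 = 28470 Ω as a load on stage 1's tap.
Stage 1's lower leg becomes R2‖(R3+R4) = 3841 Ω, so V_mid = 17.6 × 3841/89640 = 0.7541 V.
Stage 2 is itself unloaded: V_out = V_mid × R4/(R3+R4) = 0.7541 × 27800/28470 = 0.736 V.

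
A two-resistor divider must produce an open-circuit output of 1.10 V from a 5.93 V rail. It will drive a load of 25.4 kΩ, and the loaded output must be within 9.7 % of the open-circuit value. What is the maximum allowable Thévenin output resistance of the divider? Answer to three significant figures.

R_th ≤ 2.73 kΩ

Loading drop = R_th/(R_th + R_L) ≤ 0.0970, so R_th ≤ R_L · ε/(1−ε) = 25.4 kΩ × 0.0970/0.9030 = 2.73 kΩ.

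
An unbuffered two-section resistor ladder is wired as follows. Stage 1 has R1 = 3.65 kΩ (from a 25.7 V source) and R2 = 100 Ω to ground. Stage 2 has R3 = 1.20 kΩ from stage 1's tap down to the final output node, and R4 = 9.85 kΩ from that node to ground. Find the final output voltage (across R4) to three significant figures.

V_out ≈ 0.606 V

Stage 2 presents R3+R4 = 11050 Ω as a load on stage 1's tap.
Stage 1's lower leg becomes R2‖(R3+R4) = 99.10 Ω, so V_mid = 25.7 × 99.10/3749 = 0.6793 V.
Stage 2 is itself unloaded: V_out = V_mid × R4/(R3+R4) = 0.6793 × 9850/11050 = 0.606 V.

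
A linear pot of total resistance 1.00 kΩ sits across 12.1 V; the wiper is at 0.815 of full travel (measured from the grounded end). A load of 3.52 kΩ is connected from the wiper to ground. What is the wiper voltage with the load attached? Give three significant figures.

The wiper splits the pot into (1−α)R = 185.0 Ω above and αR = 815.0 Ω below.
Lower section ‖ load = 661.8 Ω.
V_wiper = 12.1 × 661.8/(185.0 + 661.8) = 9.46 V.

V ≈ 9.46 V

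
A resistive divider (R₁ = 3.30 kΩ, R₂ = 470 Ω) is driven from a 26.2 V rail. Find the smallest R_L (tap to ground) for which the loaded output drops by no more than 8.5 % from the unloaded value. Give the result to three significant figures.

Output resistance R_th = R₁‖R₂ = (3300 × 470)/3770 = 411.4 Ω.
The fractional drop is R_th/(R_th + R_L); requiring this ≤ 0.0850 gives R_L ≥ R_th(1/0.0850 − 1) = 411.4 × 10.76 = 4.43 kΩ.

R_L(min) ≈ 4.43 kΩ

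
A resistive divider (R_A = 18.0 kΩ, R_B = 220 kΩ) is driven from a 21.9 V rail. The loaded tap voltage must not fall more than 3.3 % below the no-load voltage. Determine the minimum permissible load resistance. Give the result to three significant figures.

R_L(min) ≈ 488 kΩ

Output resistance R_th = R_A‖R_B = (18.0 × 220)/238.0 = 16.64 kΩ.
The fractional drop is R_th/(R_th + R_L); requiring this ≤ 0.0330 gives R_L ≥ R_th(1/0.0330 − 1) = 16.64 × 29.30 = 488 kΩ.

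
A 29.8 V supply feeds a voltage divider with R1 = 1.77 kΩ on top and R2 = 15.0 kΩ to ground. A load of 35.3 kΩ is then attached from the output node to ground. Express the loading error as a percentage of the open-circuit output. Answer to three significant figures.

The divider's output (Thévenin) resistance is R1‖R2 = 1.583 kΩ.
Fractional drop under load = R_th/(R_th + R_L) = 1.583 / (1.583 + 35.3) = 0.04292.
So the output falls by 4.29 %.

4.29 %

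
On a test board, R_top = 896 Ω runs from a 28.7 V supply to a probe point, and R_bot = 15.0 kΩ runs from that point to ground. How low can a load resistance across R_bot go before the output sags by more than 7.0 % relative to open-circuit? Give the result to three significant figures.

Output resistance R_th = R_top‖R_bot = (896 × 15000)/15900 = 845.5 Ω.
The fractional drop is R_th/(R_th + R_L); requiring this ≤ 0.0700 gives R_L ≥ R_th(1/0.0700 − 1) = 845.5 × 13.29 = 11.2 kΩ.

R_L(min) ≈ 11.2 kΩ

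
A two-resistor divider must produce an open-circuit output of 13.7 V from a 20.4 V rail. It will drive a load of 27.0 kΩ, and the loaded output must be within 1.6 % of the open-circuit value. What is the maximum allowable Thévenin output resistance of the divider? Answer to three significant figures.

Loading drop = R_th/(R_th + R_L) ≤ 0.0160, so R_th ≤ R_L · ε/(1−ε) = 27.0 kΩ × 0.0160/0.9840 = 439 Ω.

R_th ≤ 439 Ω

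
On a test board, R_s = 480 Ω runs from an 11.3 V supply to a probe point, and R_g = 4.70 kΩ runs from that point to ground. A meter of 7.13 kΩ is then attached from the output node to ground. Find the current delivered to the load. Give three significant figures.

R_g‖R_L = 2833 Ω; V_out = 11.3 × 2833/3313 = 9.663 V.
I_L = V_out / R_L = 9.663 / 7.13 kΩ = 1.36 mA.

I_L ≈ 1.36 mA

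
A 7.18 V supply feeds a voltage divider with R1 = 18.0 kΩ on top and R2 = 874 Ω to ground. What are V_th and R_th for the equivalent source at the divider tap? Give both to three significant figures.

V_th is the open-circuit tap voltage: 7.18 × 874/(18000 + 874) = 0.332 V.
With the supply zeroed, R1 and R2 appear in parallel from the tap: R_th = R1‖R2 = (18000 × 874)/18870 = 834 Ω.

V_th = 0.332 V, R_th = 834 Ω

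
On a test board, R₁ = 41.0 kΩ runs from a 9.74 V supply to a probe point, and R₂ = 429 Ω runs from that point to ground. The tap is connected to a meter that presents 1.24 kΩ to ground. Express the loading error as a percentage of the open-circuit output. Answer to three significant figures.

The divider's output (Thévenin) resistance is R₁‖R₂ = 424.6 Ω.
Fractional drop under load = R_th/(R_th + R_L) = 424.6 / (424.6 + 1240) = 0.2551.
So the output falls by 25.5 %.

25.5 %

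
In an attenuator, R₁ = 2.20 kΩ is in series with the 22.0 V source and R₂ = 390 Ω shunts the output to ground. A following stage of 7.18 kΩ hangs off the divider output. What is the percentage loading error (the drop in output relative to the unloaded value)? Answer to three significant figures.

The divider's output (Thévenin) resistance is R₁‖R₂ = 331.3 Ω.
Fractional drop under load = R_th/(R_th + R_L) = 331.3 / (331.3 + 7180) = 0.04410.
So the output falls by 4.41 %.

4.41 %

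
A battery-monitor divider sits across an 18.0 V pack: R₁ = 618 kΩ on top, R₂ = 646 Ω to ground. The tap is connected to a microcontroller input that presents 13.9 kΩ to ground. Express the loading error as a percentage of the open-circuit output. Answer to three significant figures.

4.44 %

The divider's output (Thévenin) resistance is R₁‖R₂ = 645.3 Ω.
Fractional drop under load = R_th/(R_th + R_L) = 645.3 / (645.3 + 13900) = 0.04437.
So the output falls by 4.44 %.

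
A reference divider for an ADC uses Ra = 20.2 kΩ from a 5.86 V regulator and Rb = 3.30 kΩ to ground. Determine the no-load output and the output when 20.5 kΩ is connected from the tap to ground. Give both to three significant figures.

Open-circuit: V = 5.86 × 3.30/(20.2 + 3.30) = 0.823 V.
With the load, Rb becomes Rb‖R_L = 2.842 kΩ, so V = 5.86 × 2.842/23.04 = 0.723 V.

Unloaded: 0.823 V; loaded: 0.723 V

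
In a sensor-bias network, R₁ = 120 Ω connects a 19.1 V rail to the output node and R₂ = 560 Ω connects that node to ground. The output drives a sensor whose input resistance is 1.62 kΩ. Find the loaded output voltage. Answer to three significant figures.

V_out ≈ 14.8 V

The load sits in parallel with R₂: R₂‖R_L = (560 × 1620) / (560 + 1620) = 416.1 Ω.
V_out = 19.1 × 416.1 / (120 + 416.1) = 19.1 × 416.1/536.1 = 14.8 V.
(Unloaded it would have been 15.7 V.)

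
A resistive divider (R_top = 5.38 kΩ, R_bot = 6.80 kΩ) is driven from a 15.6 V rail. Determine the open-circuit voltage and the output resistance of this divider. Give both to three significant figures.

V_th is the open-circuit tap voltage: 15.6 × 6.80/(5.38 + 6.80) = 8.71 V.
With the supply zeroed, R_top and R_bot appear in parallel from the tap: R_th = R_top‖R_bot = (5.38 × 6.80)/12.18 = 3.00 kΩ.

V_th = 8.71 V, R_th = 3.00 kΩ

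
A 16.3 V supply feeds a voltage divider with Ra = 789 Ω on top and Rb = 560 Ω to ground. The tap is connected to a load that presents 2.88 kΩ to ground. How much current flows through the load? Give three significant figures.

I_L ≈ 2.11 mA

Rb‖R_L = 468.8 Ω; V_out = 16.3 × 468.8/1258 = 6.076 V.
I_L = V_out / R_L = 6.076 / 2.88 kΩ = 2.11 mA.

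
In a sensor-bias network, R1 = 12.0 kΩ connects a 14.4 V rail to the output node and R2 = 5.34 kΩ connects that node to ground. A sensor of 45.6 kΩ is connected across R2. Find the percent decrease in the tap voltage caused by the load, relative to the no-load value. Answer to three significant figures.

The divider's output (Thévenin) resistance is R1‖R2 = 3.696 kΩ.
Fractional drop under load = R_th/(R_th + R_L) = 3.696 / (3.696 + 45.6) = 0.07497.
So the output falls by 7.50 %.

7.50 %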